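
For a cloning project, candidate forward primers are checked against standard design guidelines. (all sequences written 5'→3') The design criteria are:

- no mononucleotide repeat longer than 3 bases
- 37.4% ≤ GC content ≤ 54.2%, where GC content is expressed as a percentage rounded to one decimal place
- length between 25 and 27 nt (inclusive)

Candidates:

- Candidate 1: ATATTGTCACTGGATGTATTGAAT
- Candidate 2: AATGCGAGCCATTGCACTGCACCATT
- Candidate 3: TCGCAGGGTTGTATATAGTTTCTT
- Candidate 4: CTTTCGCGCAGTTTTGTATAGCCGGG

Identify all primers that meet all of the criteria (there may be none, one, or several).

Candidate 1 (24 nt, A=7 T=10 G=5 C=2): longest run = 2 ✓; GC 7/24 = 29.2%, outside 37.4–54.2% ✗; length 24, outside 25–27 ✗ — fails.
Candidate 2 (26 nt, A=7 T=6 G=5 C=8): longest run = 2 ✓; GC 13/26 = 50.0% ✓; length 26 ✓ — passes.
Candidate 3 (24 nt, A=4 T=11 G=6 C=3): longest run = 3 ✓; GC 9/24 = 37.5% ✓; length 24, outside 25–27 ✗ — fails.
Candidate 4 (26 nt, A=3 T=9 G=8 C=6): longest run = 4, exceeds 3 ✗; GC 14/26 = 53.8% ✓; length 26 ✓ — fails.

Candidate 2 only.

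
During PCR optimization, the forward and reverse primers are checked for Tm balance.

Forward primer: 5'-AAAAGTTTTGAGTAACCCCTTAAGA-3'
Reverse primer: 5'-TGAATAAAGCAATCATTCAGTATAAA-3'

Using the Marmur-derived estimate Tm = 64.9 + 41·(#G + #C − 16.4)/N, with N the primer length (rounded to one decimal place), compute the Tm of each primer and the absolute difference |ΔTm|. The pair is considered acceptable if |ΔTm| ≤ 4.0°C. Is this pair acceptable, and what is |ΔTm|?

Forward: G+C = 8, N = 25 → Tm = 64.9 + 41·(8 − 16.4)/25 = 51.1°C.
Reverse: G+C = 6, N = 26 → Tm = 64.9 + 41·(6 − 16.4)/26 = 48.5°C.
|ΔTm| = |51.1 − 48.5| = 2.6°C, ≤ 4.0°C.

|ΔTm| = 2.6°C; the pair is acceptable.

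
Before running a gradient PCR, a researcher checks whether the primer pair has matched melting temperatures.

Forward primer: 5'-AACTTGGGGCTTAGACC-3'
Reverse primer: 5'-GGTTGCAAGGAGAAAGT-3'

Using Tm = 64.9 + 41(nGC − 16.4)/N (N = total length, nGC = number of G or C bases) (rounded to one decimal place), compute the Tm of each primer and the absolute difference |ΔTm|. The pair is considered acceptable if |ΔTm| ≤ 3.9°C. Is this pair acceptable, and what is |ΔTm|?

Forward: G+C = 9, N = 17 → Tm = 64.9 + 41·(9 − 16.4)/17 = 47.1°C.
Reverse: G+C = 8, N = 17 → Tm = 64.9 + 41·(8 − 16.4)/17 = 44.6°C.
|ΔTm| = |47.1 − 44.6| = 2.5°C, ≤ 3.9°C.

|ΔTm| = 2.5°C; the pair is acceptable.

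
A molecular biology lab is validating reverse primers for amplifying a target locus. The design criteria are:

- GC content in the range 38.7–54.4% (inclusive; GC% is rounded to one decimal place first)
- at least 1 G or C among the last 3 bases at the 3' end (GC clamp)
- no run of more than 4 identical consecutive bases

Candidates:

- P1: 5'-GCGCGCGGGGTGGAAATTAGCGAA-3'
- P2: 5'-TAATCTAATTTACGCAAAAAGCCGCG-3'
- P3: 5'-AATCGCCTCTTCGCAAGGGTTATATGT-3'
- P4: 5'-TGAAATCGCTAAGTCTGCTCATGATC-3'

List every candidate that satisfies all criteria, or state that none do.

P1 (24 nt, A=6 T=3 G=11 C=4): GC 15/24 = 62.5%, outside 38.7–54.4% ✗; 3' end GAA has 1 G/C ✓; longest run = 4 ✓ — fails.
P2 (26 nt, A=10 T=6 G=4 C=6): GC 10/26 = 38.5%, outside 38.7–54.4% ✗; 3' end GCG has 3 G/C ✓; longest run = 5, exceeds 4 ✗ — fails.
P3 (27 nt, A=6 T=9 G=6 C=6): GC 12/27 = 44.4% ✓; 3' end TGT has 1 G/C ✓; longest run = 3 ✓ — passes.
P4 (26 nt, A=7 T=8 G=5 C=6): GC 11/26 = 42.3% ✓; 3' end ATC has 1 G/C ✓; longest run = 3 ✓ — passes.

P3 and P4.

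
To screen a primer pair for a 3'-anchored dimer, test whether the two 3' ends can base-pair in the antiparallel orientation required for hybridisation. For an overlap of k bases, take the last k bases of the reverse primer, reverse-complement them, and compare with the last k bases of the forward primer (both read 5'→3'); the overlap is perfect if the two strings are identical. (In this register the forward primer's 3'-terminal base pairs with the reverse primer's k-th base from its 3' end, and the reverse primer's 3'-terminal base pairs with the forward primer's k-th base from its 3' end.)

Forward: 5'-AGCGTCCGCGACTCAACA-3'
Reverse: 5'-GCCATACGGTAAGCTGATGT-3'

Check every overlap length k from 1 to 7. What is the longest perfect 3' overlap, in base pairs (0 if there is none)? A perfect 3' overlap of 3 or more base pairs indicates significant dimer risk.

Longest perfect overlap: 3 complementary base pairs; significant dimer risk (threshold 3).

Last 7 bases (5'→3') — forward …CTCAACA, reverse …CTGATGT.
Reverse complement of the reverse primer's last 7 bases: ACATCAG; its first k bases are the reverse complement of the reverse primer's last k bases, so a perfect k-base overlap needs the forward primer's last k bases to equal them.
Comparing (forward last k vs required): k=1: A vs A ✓; k=2: CA vs AC ✗; k=3: ACA vs ACA ✓; k=4: AACA vs ACAT ✗; k=5: CAACA vs ACATC ✗; k=6: TCAACA vs ACATCA ✗; k=7: CTCAACA vs ACATCAG ✗.
Perfect overlaps at k = 1, 3; the largest is 3.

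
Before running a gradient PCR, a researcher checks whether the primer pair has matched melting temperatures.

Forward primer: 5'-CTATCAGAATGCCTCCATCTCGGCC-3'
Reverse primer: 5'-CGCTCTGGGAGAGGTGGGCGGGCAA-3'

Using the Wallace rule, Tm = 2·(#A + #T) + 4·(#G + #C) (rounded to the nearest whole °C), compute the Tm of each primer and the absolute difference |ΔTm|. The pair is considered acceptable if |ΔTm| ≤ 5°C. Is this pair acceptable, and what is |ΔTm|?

|ΔTm| = 8°C; the pair is not acceptable.

Forward: A=5 T=6 G=4 C=10 → Tm = 2·11 + 4·14 = 78°C.
Reverse: A=4 T=3 G=13 C=5 → Tm = 2·7 + 4·18 = 86°C.
|ΔTm| = |78 − 86| = 8°C, > 5°C.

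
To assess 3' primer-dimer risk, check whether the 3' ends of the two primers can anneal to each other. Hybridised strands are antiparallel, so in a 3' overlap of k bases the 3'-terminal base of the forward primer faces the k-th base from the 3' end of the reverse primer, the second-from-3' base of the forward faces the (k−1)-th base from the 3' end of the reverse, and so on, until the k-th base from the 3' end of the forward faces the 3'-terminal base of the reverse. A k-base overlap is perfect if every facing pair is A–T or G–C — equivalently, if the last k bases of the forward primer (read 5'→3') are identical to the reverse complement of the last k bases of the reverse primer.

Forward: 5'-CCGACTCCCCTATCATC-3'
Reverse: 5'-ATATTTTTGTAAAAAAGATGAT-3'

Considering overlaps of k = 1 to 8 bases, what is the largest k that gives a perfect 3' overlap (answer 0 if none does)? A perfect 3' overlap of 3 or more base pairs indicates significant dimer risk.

Longest perfect overlap: 6 complementary base pairs; significant dimer risk (threshold 3).

Last 8 bases (5'→3') — forward …CTATCATC, reverse …AAGATGAT.
Reverse complement of the reverse primer's last 8 bases: ATCATCTT; its first k bases are the reverse complement of the reverse primer's last k bases, so a perfect k-base overlap needs the forward primer's last k bases to equal them.
Comparing (forward last k vs required): k=1: C vs A ✗; k=2: TC vs AT ✗; k=3: ATC vs ATC ✓; k=4: CATC vs ATCA ✗; k=5: TCATC vs ATCAT ✗; k=6: ATCATC vs ATCATC ✓; k=7: TATCATC vs ATCATCT ✗; k=8: CTATCATC vs ATCATCTT ✗.
Perfect overlaps at k = 3, 6; the largest is 6.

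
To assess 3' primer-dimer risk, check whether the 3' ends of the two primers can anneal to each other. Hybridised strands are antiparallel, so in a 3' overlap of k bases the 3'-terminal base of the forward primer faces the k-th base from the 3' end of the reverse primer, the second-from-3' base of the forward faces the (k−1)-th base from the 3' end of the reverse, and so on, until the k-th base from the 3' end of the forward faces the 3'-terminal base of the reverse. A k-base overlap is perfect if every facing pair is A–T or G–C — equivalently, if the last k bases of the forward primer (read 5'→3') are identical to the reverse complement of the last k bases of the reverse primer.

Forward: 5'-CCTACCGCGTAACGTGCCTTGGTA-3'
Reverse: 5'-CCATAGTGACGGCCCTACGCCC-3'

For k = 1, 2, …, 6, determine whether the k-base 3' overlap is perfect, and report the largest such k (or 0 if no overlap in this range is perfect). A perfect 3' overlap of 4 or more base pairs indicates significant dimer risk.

Last 6 bases (5'→3') — forward …TTGGTA, reverse …ACGCCC.
Reverse complement of the reverse primer's last 6 bases: GGGCGT; its first k bases are the reverse complement of the reverse primer's last k bases, so a perfect k-base overlap needs the forward primer's last k bases to equal them.
Comparing (forward last k vs required): k=1: A vs G ✗; k=2: TA vs GG ✗; k=3: GTA vs GGG ✗; k=4: GGTA vs GGGC ✗; k=5: TGGTA vs GGGCG ✗; k=6: TTGGTA vs GGGCGT ✗.
No overlap length from 1 to 6 is perfect, so the longest perfect 3' overlap is 0.

Longest perfect overlap: 0 complementary base pairs; below the dimer-risk threshold (threshold 4).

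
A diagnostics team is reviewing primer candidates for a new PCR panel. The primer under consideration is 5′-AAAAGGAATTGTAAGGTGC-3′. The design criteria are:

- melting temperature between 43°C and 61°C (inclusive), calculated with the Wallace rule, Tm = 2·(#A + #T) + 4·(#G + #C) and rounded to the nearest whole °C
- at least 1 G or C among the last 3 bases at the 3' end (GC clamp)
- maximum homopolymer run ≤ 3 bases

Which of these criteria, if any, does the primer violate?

Base counts: A=8, T=4, G=6, C=1 (length 19).
Tm: Tm = 2·12 + 4·7 = 52°C ✓
GC clamp: 3' end TGC has 2 G/C ✓
homopolymer run: longest run = 4, exceeds 3 ✗

Fails: homopolymer run.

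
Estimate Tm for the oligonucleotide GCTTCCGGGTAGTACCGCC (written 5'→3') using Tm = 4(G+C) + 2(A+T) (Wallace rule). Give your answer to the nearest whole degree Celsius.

Base counts: A=2, T=4, G=6, C=7 (length 19).
Tm = 2·(2+4) + 4·(6+7) = 2·6 + 4·13 = 12 + 52 = 64°C.

64°C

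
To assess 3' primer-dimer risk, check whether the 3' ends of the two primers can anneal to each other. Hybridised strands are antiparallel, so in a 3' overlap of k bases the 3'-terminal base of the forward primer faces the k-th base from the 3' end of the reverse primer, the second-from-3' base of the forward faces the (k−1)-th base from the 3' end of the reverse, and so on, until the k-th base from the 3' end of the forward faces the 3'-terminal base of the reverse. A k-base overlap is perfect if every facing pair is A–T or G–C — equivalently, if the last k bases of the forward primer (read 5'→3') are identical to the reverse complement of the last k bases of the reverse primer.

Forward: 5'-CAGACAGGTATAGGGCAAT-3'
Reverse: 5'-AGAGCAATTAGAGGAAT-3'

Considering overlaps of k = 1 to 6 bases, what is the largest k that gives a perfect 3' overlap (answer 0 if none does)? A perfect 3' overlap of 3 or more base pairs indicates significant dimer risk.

Longest perfect overlap: 2 complementary base pairs; below the dimer-risk threshold (threshold 3).

Last 6 bases (5'→3') — forward …GGCAAT, reverse …AGGAAT.
Reverse complement of the reverse primer's last 6 bases: ATTCCT; its first k bases are the reverse complement of the reverse primer's last k bases, so a perfect k-base overlap needs the forward primer's last k bases to equal them.
Comparing (forward last k vs required): k=1: T vs A ✗; k=2: AT vs AT ✓; k=3: AAT vs ATT ✗; k=4: CAAT vs ATTC ✗; k=5: GCAAT vs ATTCC ✗; k=6: GGCAAT vs ATTCCT ✗.
Only k = 2 is perfect, so the longest perfect 3' overlap is 2.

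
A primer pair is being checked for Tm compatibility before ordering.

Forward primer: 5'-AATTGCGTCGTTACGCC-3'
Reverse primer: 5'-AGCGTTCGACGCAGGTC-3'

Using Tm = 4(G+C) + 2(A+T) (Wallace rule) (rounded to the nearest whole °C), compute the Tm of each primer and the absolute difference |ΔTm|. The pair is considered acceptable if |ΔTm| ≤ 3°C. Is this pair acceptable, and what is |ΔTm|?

Forward: A=3 T=5 G=4 C=5 → Tm = 2·8 + 4·9 = 52°C.
Reverse: A=3 T=3 G=6 C=5 → Tm = 2·6 + 4·11 = 56°C.
|ΔTm| = |52 − 56| = 4°C, > 3°C.

|ΔTm| = 4°C; the pair is not acceptable.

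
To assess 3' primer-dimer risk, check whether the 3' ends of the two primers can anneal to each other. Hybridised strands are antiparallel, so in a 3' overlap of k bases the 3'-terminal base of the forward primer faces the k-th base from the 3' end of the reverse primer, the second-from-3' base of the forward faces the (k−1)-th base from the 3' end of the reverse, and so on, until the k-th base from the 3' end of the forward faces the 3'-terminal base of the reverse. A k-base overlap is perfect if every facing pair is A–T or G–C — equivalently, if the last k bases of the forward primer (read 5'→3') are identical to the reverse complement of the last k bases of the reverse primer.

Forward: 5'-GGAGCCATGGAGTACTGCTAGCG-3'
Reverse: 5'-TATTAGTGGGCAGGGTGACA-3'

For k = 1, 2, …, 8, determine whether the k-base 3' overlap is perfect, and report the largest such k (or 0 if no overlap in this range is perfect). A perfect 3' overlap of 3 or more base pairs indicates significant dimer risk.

Last 8 bases (5'→3') — forward …TGCTAGCG, reverse …GGGTGACA.
Reverse complement of the reverse primer's last 8 bases: TGTCACCC; its first k bases are the reverse complement of the reverse primer's last k bases, so a perfect k-base overlap needs the forward primer's last k bases to equal them.
Comparing (forward last k vs required): k=1: G vs T ✗; k=2: CG vs TG ✗; k=3: GCG vs TGT ✗; k=4: AGCG vs TGTC ✗; k=5: TAGCG vs TGTCA ✗; k=6: CTAGCG vs TGTCAC ✗; k=7: GCTAGCG vs TGTCACC ✗; k=8: TGCTAGCG vs TGTCACCC ✗.
No overlap length from 1 to 8 is perfect, so the longest perfect 3' overlap is 0.

Longest perfect overlap: 0 complementary base pairs; below the dimer-risk threshold (threshold 3).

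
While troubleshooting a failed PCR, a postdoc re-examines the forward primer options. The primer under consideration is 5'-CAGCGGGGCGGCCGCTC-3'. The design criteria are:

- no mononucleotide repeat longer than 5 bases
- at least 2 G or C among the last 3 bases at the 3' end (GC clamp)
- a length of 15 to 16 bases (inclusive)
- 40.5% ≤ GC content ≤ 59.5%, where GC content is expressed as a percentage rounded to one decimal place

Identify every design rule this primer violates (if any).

Fails: length, GC content.

Base counts: A=1, T=1, G=8, C=7 (length 17).
homopolymer run: longest run = 4 ✓
GC clamp: 3' end CTC has 2 G/C ✓
length: length 17, outside 15–16 ✗
GC content: GC 15/17 = 88.2%, outside 40.5–59.5% ✗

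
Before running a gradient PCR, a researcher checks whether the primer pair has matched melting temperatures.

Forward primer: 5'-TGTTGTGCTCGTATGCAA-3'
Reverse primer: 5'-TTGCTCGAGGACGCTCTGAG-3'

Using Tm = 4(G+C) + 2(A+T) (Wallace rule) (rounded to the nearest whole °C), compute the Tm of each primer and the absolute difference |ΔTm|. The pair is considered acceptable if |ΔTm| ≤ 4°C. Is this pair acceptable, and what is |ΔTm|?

Forward: A=3 T=7 G=5 C=3 → Tm = 2·10 + 4·8 = 52°C.
Reverse: A=3 T=5 G=7 C=5 → Tm = 2·8 + 4·12 = 64°C.
|ΔTm| = |52 − 64| = 12°C, > 4°C.

|ΔTm| = 12°C; the pair is not acceptable.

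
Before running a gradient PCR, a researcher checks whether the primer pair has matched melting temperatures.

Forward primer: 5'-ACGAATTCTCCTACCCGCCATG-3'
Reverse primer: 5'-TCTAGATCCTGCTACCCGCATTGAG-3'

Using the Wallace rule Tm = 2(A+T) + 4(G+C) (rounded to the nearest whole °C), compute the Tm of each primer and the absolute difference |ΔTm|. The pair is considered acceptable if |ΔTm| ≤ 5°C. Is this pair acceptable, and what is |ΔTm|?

Forward: A=5 T=5 G=3 C=9 → Tm = 2·10 + 4·12 = 68°C.
Reverse: A=5 T=7 G=5 C=8 → Tm = 2·12 + 4·13 = 76°C.
|ΔTm| = |68 − 76| = 8°C, > 5°C.

|ΔTm| = 8°C; the pair is not acceptable.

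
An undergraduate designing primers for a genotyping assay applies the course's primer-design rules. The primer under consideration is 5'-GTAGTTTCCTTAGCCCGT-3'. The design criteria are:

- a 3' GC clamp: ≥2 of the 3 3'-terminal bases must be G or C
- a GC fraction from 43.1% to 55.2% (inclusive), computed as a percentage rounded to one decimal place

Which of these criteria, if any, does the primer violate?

Base counts: A=2, T=7, G=4, C=5 (length 18).
GC clamp: 3' end CGT has 2 G/C ✓
GC content: GC 9/18 = 50.0% ✓

Meets all criteria.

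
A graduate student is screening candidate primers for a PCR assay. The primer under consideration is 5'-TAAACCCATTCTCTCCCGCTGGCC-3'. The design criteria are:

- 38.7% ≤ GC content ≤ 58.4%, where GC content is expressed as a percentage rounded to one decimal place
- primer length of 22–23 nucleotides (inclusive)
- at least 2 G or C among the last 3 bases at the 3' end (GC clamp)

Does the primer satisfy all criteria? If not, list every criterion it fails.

Fails: length.

Base counts: A=4, T=6, G=3, C=11 (length 24).
GC content: GC 14/24 = 58.3% ✓
length: length 24, outside 22–23 ✗
GC clamp: 3' end GCC has 3 G/C ✓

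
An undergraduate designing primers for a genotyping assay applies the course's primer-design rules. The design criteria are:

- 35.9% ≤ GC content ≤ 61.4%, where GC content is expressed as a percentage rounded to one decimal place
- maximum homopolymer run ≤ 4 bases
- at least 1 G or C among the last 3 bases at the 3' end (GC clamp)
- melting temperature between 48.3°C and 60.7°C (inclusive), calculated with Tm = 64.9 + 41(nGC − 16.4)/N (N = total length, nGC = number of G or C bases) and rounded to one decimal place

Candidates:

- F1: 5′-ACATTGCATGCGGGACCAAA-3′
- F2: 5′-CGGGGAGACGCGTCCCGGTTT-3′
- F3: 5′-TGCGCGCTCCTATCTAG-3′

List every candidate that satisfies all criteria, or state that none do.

F3 only.

F1 (20 nt, A=7 T=3 G=5 C=5): GC 10/20 = 50.0% ✓; longest run = 3 ✓; 3' end AAA has 0 G/C, need ≥1 ✗; Tm = 64.9 + 41·(10 − 16.4)/20 = 51.8°C ✓ — fails.
F2 (21 nt, A=2 T=4 G=9 C=6): GC 15/21 = 71.4%, outside 35.9–61.4% ✗; longest run = 4 ✓; 3' end TTT has 0 G/C, need ≥1 ✗; Tm = 64.9 + 41·(15 − 16.4)/21 = 62.2°C, outside 48.3–60.7°C ✗ — fails.
F3 (17 nt, A=2 T=5 G=4 C=6): GC 10/17 = 58.8% ✓; longest run = 2 ✓; 3' end TAG has 1 G/C ✓; Tm = 64.9 + 41·(10 − 16.4)/17 = 49.5°C ✓ — passes.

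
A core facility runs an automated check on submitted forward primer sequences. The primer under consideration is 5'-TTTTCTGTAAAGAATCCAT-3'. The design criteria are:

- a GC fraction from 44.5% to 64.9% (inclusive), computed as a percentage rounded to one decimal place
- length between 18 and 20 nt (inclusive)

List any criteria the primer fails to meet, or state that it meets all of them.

Fails: GC content.

Base counts: A=6, T=8, G=2, C=3 (length 19).
GC content: GC 5/19 = 26.3%, outside 44.5–64.9% ✗
length: length 19 ✓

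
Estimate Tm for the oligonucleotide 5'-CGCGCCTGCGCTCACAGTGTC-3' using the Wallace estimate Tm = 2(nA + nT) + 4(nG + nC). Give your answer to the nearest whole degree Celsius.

Base counts: A=2, T=4, G=6, C=9 (length 21).
Tm = 2·(2+4) + 4·(6+9) = 2·6 + 4·15 = 12 + 60 = 72°C.

72°C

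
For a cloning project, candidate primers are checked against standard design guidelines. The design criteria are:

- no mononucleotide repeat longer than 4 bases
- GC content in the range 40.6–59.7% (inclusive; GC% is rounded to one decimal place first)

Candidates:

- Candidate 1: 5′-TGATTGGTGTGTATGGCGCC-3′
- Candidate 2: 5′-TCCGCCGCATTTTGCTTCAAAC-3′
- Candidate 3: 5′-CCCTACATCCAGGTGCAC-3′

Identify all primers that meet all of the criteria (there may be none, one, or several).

Candidate 1 (20 nt, A=2 T=7 G=8 C=3): longest run = 2 ✓; GC 11/20 = 55.0% ✓ — passes.
Candidate 2 (22 nt, A=4 T=7 G=3 C=8): longest run = 4 ✓; GC 11/22 = 50.0% ✓ — passes.
Candidate 3 (18 nt, A=4 T=3 G=3 C=8): longest run = 3 ✓; GC 11/18 = 61.1%, outside 40.6–59.7% ✗ — fails.

Candidate 1 and Candidate 2.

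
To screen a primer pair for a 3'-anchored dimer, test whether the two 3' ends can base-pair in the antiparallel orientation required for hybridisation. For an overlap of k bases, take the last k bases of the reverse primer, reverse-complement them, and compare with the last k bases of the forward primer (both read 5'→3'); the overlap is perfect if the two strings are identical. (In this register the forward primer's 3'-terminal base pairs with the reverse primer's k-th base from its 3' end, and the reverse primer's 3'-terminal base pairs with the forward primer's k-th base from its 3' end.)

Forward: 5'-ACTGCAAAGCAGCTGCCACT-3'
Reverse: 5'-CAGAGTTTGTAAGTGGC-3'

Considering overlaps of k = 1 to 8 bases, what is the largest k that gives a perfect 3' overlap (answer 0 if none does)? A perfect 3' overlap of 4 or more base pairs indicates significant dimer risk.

Last 8 bases (5'→3') — forward …CTGCCACT, reverse …TAAGTGGC.
Reverse complement of the reverse primer's last 8 bases: GCCACTTA; its first k bases are the reverse complement of the reverse primer's last k bases, so a perfect k-base overlap needs the forward primer's last k bases to equal them.
Comparing (forward last k vs required): k=1: T vs G ✗; k=2: CT vs GC ✗; k=3: ACT vs GCC ✗; k=4: CACT vs GCCA ✗; k=5: CCACT vs GCCAC ✗; k=6: GCCACT vs GCCACT ✓; k=7: TGCCACT vs GCCACTT ✗; k=8: CTGCCACT vs GCCACTTA ✗.
Only k = 6 is perfect, so the longest perfect 3' overlap is 6.

Longest perfect overlap: 6 complementary base pairs; significant dimer risk (threshold 4).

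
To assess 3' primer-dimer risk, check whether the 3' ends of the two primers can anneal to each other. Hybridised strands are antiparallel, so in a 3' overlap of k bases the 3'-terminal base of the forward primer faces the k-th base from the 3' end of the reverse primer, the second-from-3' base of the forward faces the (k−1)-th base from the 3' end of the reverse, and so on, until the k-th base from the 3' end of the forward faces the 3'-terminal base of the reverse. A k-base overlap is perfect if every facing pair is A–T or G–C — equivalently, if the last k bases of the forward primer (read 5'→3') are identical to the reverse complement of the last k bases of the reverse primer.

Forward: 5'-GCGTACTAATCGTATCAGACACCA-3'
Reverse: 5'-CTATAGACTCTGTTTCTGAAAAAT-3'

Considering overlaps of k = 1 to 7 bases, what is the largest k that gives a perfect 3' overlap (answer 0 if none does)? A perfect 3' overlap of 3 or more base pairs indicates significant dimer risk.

Longest perfect overlap: 1 complementary base pair; below the dimer-risk threshold (threshold 3).

Last 7 bases (5'→3') — forward …GACACCA, reverse …GAAAAAT.
Reverse complement of the reverse primer's last 7 bases: ATTTTTC; its first k bases are the reverse complement of the reverse primer's last k bases, so a perfect k-base overlap needs the forward primer's last k bases to equal them.
Comparing (forward last k vs required): k=1: A vs A ✓; k=2: CA vs AT ✗; k=3: CCA vs ATT ✗; k=4: ACCA vs ATTT ✗; k=5: CACCA vs ATTTT ✗; k=6: ACACCA vs ATTTTT ✗; k=7: GACACCA vs ATTTTTC ✗.
Only k = 1 is perfect, so the longest perfect 3' overlap is 1.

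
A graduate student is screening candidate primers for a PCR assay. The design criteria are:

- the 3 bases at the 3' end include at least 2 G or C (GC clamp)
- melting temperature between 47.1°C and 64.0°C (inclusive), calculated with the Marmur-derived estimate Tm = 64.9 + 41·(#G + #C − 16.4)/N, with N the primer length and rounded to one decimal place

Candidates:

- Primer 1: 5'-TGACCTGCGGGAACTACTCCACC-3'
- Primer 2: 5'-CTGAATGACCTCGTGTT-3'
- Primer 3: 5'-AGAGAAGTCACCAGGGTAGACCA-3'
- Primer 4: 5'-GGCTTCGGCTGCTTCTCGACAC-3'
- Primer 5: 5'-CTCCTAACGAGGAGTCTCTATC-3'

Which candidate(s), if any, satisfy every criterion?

Primer 1, Primer 3 and Primer 4.

Primer 1 (23 nt, A=5 T=4 G=5 C=9): 3' end ACC has 2 G/C ✓; Tm = 64.9 + 41·(14 − 16.4)/23 = 60.6°C ✓ — passes.
Primer 2 (17 nt, A=3 T=6 G=4 C=4): 3' end GTT has 1 G/C, need ≥2 ✗; Tm = 64.9 + 41·(8 − 16.4)/17 = 44.6°C, outside 47.1–64.0°C ✗ — fails.
Primer 3 (23 nt, A=9 T=2 G=7 C=5): 3' end CCA has 2 G/C ✓; Tm = 64.9 + 41·(12 − 16.4)/23 = 57.1°C ✓ — passes.
Primer 4 (22 nt, A=2 T=6 G=6 C=8): 3' end CAC has 2 G/C ✓; Tm = 64.9 + 41·(14 − 16.4)/22 = 60.4°C ✓ — passes.
Primer 5 (22 nt, A=5 T=6 G=4 C=7): 3' end ATC has 1 G/C, need ≥2 ✗; Tm = 64.9 + 41·(11 − 16.4)/22 = 54.8°C ✓ — fails.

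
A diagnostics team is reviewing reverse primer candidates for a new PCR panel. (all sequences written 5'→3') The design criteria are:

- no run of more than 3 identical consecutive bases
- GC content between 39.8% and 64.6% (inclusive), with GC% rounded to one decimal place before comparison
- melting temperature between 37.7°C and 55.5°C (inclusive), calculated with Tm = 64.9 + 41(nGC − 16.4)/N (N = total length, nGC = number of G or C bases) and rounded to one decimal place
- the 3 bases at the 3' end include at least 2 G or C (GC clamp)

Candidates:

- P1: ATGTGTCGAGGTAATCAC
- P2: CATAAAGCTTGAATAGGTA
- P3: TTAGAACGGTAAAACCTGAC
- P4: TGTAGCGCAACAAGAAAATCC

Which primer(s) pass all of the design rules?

P1 only.

P1 (18 nt, A=5 T=5 G=5 C=3): longest run = 2 ✓; GC 8/18 = 44.4% ✓; Tm = 64.9 + 41·(8 − 16.4)/18 = 45.8°C ✓; 3' end CAC has 2 G/C ✓ — passes.
P2 (19 nt, A=8 T=5 G=4 C=2): longest run = 3 ✓; GC 6/19 = 31.6%, outside 39.8–64.6% ✗; Tm = 64.9 + 41·(6 − 16.4)/19 = 42.5°C ✓; 3' end GTA has 1 G/C, need ≥2 ✗ — fails.
P3 (20 nt, A=8 T=4 G=4 C=4): longest run = 4, exceeds 3 ✗; GC 8/20 = 40.0% ✓; Tm = 64.9 + 41·(8 − 16.4)/20 = 47.7°C ✓; 3' end GAC has 2 G/C ✓ — fails.
P4 (21 nt, A=9 T=3 G=4 C=5): longest run = 4, exceeds 3 ✗; GC 9/21 = 42.9% ✓; Tm = 64.9 + 41·(9 − 16.4)/21 = 50.5°C ✓; 3' end TCC has 2 G/C ✓ — fails.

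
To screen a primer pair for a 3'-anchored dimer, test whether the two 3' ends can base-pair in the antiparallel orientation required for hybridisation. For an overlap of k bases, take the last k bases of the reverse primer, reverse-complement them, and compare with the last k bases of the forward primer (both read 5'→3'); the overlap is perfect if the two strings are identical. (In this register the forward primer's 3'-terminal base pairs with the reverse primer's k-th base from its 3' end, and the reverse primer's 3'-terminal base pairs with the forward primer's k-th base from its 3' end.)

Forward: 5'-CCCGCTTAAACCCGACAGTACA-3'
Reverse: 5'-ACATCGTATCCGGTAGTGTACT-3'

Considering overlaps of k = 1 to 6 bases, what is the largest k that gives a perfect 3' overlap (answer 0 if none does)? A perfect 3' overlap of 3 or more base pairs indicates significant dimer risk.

Last 6 bases (5'→3') — forward …AGTACA, reverse …TGTACT.
Reverse complement of the reverse primer's last 6 bases: AGTACA; its first k bases are the reverse complement of the reverse primer's last k bases, so a perfect k-base overlap needs the forward primer's last k bases to equal them.
Comparing (forward last k vs required): k=1: A vs A ✓; k=2: CA vs AG ✗; k=3: ACA vs AGT ✗; k=4: TACA vs AGTA ✗; k=5: GTACA vs AGTAC ✗; k=6: AGTACA vs AGTACA ✓.
Perfect overlaps at k = 1, 6; the largest is 6.

Longest perfect overlap: 6 complementary base pairs; significant dimer risk (threshold 3).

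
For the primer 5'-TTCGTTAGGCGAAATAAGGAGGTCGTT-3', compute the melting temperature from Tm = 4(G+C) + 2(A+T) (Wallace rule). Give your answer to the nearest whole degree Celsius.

Base counts: A=7, T=8, G=9, C=3 (length 27).
Tm = 2·(7+8) + 4·(9+3) = 2·15 + 4·12 = 30 + 48 = 78°C.

78°C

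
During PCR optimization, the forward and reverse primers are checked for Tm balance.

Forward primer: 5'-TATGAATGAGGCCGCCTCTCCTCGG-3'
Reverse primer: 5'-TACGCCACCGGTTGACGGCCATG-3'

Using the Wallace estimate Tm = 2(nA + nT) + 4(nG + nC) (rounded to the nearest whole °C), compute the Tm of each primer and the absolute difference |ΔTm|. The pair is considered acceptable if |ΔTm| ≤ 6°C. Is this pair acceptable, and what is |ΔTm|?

|ΔTm| = 4°C; the pair is acceptable.

Forward: A=4 T=6 G=7 C=8 → Tm = 2·10 + 4·15 = 80°C.
Reverse: A=4 T=4 G=7 C=8 → Tm = 2·8 + 4·15 = 76°C.
|ΔTm| = |80 − 76| = 4°C, ≤ 6°C.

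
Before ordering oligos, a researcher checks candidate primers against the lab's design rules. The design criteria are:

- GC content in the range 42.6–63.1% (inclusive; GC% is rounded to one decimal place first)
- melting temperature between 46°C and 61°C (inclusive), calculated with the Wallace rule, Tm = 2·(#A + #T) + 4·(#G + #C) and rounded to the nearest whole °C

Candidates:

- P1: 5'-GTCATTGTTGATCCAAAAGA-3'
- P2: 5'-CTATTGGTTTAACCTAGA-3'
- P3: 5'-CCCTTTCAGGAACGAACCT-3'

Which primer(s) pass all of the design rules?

P1 (20 nt, A=7 T=6 G=4 C=3): GC 7/20 = 35.0%, outside 42.6–63.1% ✗; Tm = 2·13 + 4·7 = 54°C ✓ — fails.
P2 (18 nt, A=5 T=7 G=3 C=3): GC 6/18 = 33.3%, outside 42.6–63.1% ✗; Tm = 2·12 + 4·6 = 48°C ✓ — fails.
P3 (19 nt, A=5 T=4 G=3 C=7): GC 10/19 = 52.6% ✓; Tm = 2·9 + 4·10 = 58°C ✓ — passes.

P3 only.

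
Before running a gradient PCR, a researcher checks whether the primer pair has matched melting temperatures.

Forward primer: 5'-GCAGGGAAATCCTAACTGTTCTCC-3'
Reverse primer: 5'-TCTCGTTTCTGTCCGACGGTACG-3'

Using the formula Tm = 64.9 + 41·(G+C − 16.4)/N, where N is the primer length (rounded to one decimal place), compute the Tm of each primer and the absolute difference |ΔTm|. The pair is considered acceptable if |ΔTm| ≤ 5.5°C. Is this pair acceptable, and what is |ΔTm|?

Forward: G+C = 12, N = 24 → Tm = 64.9 + 41·(12 − 16.4)/24 = 57.4°C.
Reverse: G+C = 13, N = 23 → Tm = 64.9 + 41·(13 − 16.4)/23 = 58.8°C.
|ΔTm| = |57.4 − 58.8| = 1.4°C, ≤ 5.5°C.

|ΔTm| = 1.4°C; the pair is acceptable.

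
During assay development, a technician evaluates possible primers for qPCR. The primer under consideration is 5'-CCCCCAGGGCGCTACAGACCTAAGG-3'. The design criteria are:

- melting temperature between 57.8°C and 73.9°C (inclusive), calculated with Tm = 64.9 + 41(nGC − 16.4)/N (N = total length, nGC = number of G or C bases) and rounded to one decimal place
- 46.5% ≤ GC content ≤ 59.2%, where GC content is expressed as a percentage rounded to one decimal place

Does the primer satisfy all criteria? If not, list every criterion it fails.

Fails: GC content.

Base counts: A=6, T=2, G=7, C=10 (length 25).
Tm: Tm = 64.9 + 41·(17 − 16.4)/25 = 65.9°C ✓
GC content: GC 17/25 = 68.0%, outside 46.5–59.2% ✗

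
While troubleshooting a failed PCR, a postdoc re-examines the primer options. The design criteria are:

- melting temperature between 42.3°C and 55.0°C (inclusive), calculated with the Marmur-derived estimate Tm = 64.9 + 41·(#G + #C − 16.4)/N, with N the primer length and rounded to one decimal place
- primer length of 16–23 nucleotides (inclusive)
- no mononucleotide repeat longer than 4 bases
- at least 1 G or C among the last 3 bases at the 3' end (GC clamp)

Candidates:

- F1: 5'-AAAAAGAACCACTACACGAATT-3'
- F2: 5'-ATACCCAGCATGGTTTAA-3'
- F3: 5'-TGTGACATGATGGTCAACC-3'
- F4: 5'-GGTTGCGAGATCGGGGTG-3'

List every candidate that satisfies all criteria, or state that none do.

F3 and F4.

F1 (22 nt, A=12 T=3 G=2 C=5): Tm = 64.9 + 41·(7 − 16.4)/22 = 47.4°C ✓; length 22 ✓; longest run = 5, exceeds 4 ✗; 3' end ATT has 0 G/C, need ≥1 ✗ — fails.
F2 (18 nt, A=6 T=5 G=3 C=4): Tm = 64.9 + 41·(7 − 16.4)/18 = 43.5°C ✓; length 18 ✓; longest run = 3 ✓; 3' end TAA has 0 G/C, need ≥1 ✗ — fails.
F3 (19 nt, A=5 T=5 G=5 C=4): Tm = 64.9 + 41·(9 − 16.4)/19 = 48.9°C ✓; length 19 ✓; longest run = 2 ✓; 3' end ACC has 2 G/C ✓ — passes.
F4 (18 nt, A=2 T=4 G=10 C=2): Tm = 64.9 + 41·(12 − 16.4)/18 = 54.9°C ✓; length 18 ✓; longest run = 4 ✓; 3' end GTG has 2 G/C ✓ — passes.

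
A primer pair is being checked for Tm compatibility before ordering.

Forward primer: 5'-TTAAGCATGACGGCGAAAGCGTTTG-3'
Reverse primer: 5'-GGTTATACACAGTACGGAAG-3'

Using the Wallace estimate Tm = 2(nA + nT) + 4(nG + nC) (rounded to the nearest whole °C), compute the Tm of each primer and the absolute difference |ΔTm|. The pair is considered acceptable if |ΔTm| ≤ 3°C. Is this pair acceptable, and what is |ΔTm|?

|ΔTm| = 16°C; the pair is not acceptable.

Forward: A=7 T=6 G=8 C=4 → Tm = 2·13 + 4·12 = 74°C.
Reverse: A=7 T=4 G=6 C=3 → Tm = 2·11 + 4·9 = 58°C.
|ΔTm| = |74 − 58| = 16°C, > 3°C.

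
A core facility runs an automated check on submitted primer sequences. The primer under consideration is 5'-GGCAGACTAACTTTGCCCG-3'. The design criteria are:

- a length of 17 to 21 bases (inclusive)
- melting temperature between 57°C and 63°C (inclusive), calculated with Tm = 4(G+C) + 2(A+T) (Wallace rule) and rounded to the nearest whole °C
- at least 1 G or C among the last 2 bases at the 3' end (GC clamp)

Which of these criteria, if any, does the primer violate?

Meets all criteria.

Base counts: A=4, T=4, G=5, C=6 (length 19).
length: length 19 ✓
Tm: Tm = 2·8 + 4·11 = 60°C ✓
GC clamp: 3' end CG has 2 G/C ✓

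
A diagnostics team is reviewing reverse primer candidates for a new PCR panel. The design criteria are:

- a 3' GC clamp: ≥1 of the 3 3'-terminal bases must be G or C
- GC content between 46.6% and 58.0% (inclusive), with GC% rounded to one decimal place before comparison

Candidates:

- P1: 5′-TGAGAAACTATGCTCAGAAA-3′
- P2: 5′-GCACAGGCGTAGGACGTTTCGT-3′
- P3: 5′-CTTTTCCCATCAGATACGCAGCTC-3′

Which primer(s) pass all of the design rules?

P1 (20 nt, A=9 T=4 G=4 C=3): 3' end AAA has 0 G/C, need ≥1 ✗; GC 7/20 = 35.0%, outside 46.6–58.0% ✗ — fails.
P2 (22 nt, A=4 T=5 G=8 C=5): 3' end CGT has 2 G/C ✓; GC 13/22 = 59.1%, outside 46.6–58.0% ✗ — fails.
P3 (24 nt, A=5 T=7 G=3 C=9): 3' end CTC has 2 G/C ✓; GC 12/24 = 50.0% ✓ — passes.

P3 only.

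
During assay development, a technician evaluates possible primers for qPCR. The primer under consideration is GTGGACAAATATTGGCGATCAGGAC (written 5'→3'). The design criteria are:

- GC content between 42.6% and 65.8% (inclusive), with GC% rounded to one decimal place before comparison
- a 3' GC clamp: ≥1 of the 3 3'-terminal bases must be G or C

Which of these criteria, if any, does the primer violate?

Base counts: A=8, T=5, G=8, C=4 (length 25).
GC content: GC 12/25 = 48.0% ✓
GC clamp: 3' end GAC has 2 G/C ✓

Meets all criteria.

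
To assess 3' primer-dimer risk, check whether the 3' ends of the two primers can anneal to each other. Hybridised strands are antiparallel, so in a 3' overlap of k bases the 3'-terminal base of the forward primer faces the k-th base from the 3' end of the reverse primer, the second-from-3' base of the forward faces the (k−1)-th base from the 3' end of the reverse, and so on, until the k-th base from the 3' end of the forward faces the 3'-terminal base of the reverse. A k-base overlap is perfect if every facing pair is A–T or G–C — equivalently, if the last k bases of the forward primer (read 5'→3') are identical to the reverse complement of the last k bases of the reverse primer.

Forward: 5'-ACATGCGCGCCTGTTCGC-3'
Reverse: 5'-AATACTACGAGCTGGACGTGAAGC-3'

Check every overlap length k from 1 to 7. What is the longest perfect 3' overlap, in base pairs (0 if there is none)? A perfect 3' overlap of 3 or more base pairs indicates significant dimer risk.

Last 7 bases (5'→3') — forward …TGTTCGC, reverse …GTGAAGC.
Reverse complement of the reverse primer's last 7 bases: GCTTCAC; its first k bases are the reverse complement of the reverse primer's last k bases, so a perfect k-base overlap needs the forward primer's last k bases to equal them.
Comparing (forward last k vs required): k=1: C vs G ✗; k=2: GC vs GC ✓; k=3: CGC vs GCT ✗; k=4: TCGC vs GCTT ✗; k=5: TTCGC vs GCTTC ✗; k=6: GTTCGC vs GCTTCA ✗; k=7: TGTTCGC vs GCTTCAC ✗.
Only k = 2 is perfect, so the longest perfect 3' overlap is 2.

Longest perfect overlap: 2 complementary base pairs; below the dimer-risk threshold (threshold 3).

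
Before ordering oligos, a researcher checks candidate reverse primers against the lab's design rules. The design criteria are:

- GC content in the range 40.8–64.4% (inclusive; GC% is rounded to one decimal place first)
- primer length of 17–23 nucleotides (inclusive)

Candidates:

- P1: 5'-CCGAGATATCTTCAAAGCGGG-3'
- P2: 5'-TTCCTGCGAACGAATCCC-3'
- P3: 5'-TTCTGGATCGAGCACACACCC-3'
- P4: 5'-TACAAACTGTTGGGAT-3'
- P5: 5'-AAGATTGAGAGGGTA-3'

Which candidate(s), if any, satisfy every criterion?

P1 (21 nt, A=6 T=4 G=6 C=5): GC 11/21 = 52.4% ✓; length 21 ✓ — passes.
P2 (18 nt, A=4 T=4 G=3 C=7): GC 10/18 = 55.6% ✓; length 18 ✓ — passes.
P3 (21 nt, A=5 T=4 G=4 C=8): GC 12/21 = 57.1% ✓; length 21 ✓ — passes.
P4 (16 nt, A=5 T=5 G=4 C=2): GC 6/16 = 37.5%, outside 40.8–64.4% ✗; length 16, outside 17–23 ✗ — fails.
P5 (15 nt, A=6 T=3 G=6 C=0): GC 6/15 = 40.0%, outside 40.8–64.4% ✗; length 15, outside 17–23 ✗ — fails.

P1, P2 and P3.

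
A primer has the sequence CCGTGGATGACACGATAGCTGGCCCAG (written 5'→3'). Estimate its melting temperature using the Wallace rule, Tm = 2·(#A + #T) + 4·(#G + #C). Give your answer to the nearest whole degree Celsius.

88°C

Base counts: A=6, T=4, G=9, C=8 (length 27).
Tm = 2·(6+4) + 4·(9+8) = 2·10 + 4·17 = 20 + 68 = 88°C.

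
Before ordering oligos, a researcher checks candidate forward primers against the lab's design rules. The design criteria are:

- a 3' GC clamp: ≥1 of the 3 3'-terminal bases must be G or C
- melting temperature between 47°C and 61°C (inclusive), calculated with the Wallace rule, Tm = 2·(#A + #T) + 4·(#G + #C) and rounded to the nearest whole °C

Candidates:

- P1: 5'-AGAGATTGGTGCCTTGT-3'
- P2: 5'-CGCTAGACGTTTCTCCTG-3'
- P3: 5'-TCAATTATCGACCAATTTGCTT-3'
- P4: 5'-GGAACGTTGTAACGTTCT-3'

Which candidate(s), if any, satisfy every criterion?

P1 (17 nt, A=3 T=6 G=6 C=2): 3' end TGT has 1 G/C ✓; Tm = 2·9 + 4·8 = 50°C ✓ — passes.
P2 (18 nt, A=2 T=6 G=4 C=6): 3' end CTG has 2 G/C ✓; Tm = 2·8 + 4·10 = 56°C ✓ — passes.
P3 (22 nt, A=6 T=9 G=2 C=5): 3' end CTT has 1 G/C ✓; Tm = 2·15 + 4·7 = 58°C ✓ — passes.
P4 (18 nt, A=4 T=6 G=5 C=3): 3' end TCT has 1 G/C ✓; Tm = 2·10 + 4·8 = 52°C ✓ — passes.

P1, P2, P3 and P4.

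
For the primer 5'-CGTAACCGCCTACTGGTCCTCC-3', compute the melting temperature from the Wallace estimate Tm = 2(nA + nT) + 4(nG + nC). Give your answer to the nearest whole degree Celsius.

Base counts: A=3, T=5, G=4, C=10 (length 22).
Tm = 2·(3+5) + 4·(4+10) = 2·8 + 4·14 = 16 + 56 = 72°C.

72°C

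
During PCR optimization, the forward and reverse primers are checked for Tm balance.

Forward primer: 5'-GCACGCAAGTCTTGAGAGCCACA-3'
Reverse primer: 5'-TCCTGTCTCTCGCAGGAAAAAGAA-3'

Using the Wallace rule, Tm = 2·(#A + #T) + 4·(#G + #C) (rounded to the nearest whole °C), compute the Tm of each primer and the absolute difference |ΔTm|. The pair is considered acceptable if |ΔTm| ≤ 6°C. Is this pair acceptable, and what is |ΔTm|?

|ΔTm| = 2°C; the pair is acceptable.

Forward: A=7 T=3 G=6 C=7 → Tm = 2·10 + 4·13 = 72°C.
Reverse: A=8 T=5 G=5 C=6 → Tm = 2·13 + 4·11 = 70°C.
|ΔTm| = |72 − 70| = 2°C, ≤ 6°C.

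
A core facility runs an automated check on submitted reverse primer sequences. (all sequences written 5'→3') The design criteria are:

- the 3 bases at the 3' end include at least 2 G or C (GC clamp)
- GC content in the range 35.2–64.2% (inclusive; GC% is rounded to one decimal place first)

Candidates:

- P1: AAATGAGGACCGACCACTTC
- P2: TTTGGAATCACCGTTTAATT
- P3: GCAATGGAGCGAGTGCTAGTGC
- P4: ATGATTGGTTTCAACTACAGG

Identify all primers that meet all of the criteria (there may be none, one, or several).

P1 (20 nt, A=7 T=3 G=4 C=6): 3' end TTC has 1 G/C, need ≥2 ✗; GC 10/20 = 50.0% ✓ — fails.
P2 (20 nt, A=5 T=9 G=3 C=3): 3' end ATT has 0 G/C, need ≥2 ✗; GC 6/20 = 30.0%, outside 35.2–64.2% ✗ — fails.
P3 (22 nt, A=5 T=4 G=9 C=4): 3' end TGC has 2 G/C ✓; GC 13/22 = 59.1% ✓ — passes.
P4 (21 nt, A=6 T=7 G=5 C=3): 3' end AGG has 2 G/C ✓; GC 8/21 = 38.1% ✓ — passes.

P3 and P4.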